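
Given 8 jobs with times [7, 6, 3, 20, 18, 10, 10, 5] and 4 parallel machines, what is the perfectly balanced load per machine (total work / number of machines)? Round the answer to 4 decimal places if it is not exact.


Total processing time = 7 + 6 + 3 + 20 + 18 + 10 + 10 + 5 = 79
Number of machines = 4
Ideal balanced load = 79 / 4 = 19.75

19.75


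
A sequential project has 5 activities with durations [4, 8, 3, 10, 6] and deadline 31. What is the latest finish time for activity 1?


LF(activity 1) = deadline - sum of successor durations
Successors: activities 2 through 5 with durations [8, 3, 10, 6]
Sum of successor durations = 27
LF = 31 - 27 = 4

4


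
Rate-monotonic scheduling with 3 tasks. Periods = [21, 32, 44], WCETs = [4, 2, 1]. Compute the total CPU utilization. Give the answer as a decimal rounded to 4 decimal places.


Compute individual utilizations (exact fractions):
  Task 1: C/T = 4/21 (approx. 0.1905)
  Task 2: C/T = 2/32 = 1/16 (approx. 0.0625)
  Task 3: C/T = 1/44 (approx. 0.0227)
Total utilization U = 4/21 + 1/16 + 1/44 = 1019/3696
Rounded to 4 decimal places: U = 0.2757
RM (Liu & Layland) bound for 3 tasks = 0.779763; compare with U = 1019/3696 (approx. 0.275703)
U <= bound, so schedulable by RM sufficient condition.

0.2757


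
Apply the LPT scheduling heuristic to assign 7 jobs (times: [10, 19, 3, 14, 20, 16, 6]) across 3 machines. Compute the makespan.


Sort jobs in decreasing order (LPT): [20, 19, 16, 14, 10, 6, 3]
Assign each job to the least loaded machine:
  Machine 1: jobs [20, 6, 3], load = 29
  Machine 2: jobs [19, 10], load = 29
  Machine 3: jobs [16, 14], load = 30
Makespan = max load = 30

30


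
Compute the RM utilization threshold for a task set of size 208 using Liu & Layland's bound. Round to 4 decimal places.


Compute 2^(1/208) = 1.0033379971
Subtract 1: 1.0033379971 - 1 = 0.0033379971
Multiply by n: 208 * 0.0033379971 = 0.6943033968
Round to 4 dp: 0.6943

0.6943


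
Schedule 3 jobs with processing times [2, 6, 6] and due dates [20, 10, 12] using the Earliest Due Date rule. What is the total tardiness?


Sort by due date (EDD order): [(6, 10), (6, 12), (2, 20)]
Compute completion times and tardiness:
  Job 1: p=6, d=10, C=6, tardiness=max(0,6-10)=0
  Job 2: p=6, d=12, C=12, tardiness=max(0,12-12)=0
  Job 3: p=2, d=20, C=14, tardiness=max(0,14-20)=0
Total tardiness = 0

0


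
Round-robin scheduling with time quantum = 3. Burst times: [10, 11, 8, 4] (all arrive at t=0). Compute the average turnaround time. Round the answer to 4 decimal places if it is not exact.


Time quantum = 3
Execution trace:
  J1 runs 3 units, time = 3
  J2 runs 3 units, time = 6
  J3 runs 3 units, time = 9
  J4 runs 3 units, time = 12
  J1 runs 3 units, time = 15
  J2 runs 3 units, time = 18
  J3 runs 3 units, time = 21
  J4 runs 1 units, time = 22
  J1 runs 3 units, time = 25
  J2 runs 3 units, time = 28
  J3 runs 2 units, time = 30
  J1 runs 1 units, time = 31
  J2 runs 2 units, time = 33
Finish times: [31, 33, 30, 22]
Average turnaround = 116/4 = 29.0

29.0


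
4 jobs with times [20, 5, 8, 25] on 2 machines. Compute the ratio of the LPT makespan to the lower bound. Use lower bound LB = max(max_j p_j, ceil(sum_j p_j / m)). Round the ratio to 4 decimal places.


LPT order: [25, 20, 8, 5]
Machine loads after assignment: [30, 28]
LPT makespan = 30
Lower bound = max(max_job, ceil(total/2)) = max(25, 29) = 29
Ratio = 30 / 29 = 1.0345

1.0345


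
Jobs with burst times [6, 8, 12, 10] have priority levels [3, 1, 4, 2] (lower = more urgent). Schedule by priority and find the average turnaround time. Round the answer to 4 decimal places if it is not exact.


Sort by priority (ascending = highest first):
Order: [(1, 8), (2, 10), (3, 6), (4, 12)]
Completion times:
  Priority 1, burst=8, C=8
  Priority 2, burst=10, C=18
  Priority 3, burst=6, C=24
  Priority 4, burst=12, C=36
Average turnaround = 86/4 = 21.5

21.5


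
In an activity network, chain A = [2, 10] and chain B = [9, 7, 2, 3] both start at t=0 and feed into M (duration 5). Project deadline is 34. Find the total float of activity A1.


Forward pass: ES(A1) = sum of predecessors on chain A = 0
EF = ES + duration = 0 + 2 = 2
Backward pass: LF(M) = deadline = 34; LS(M) = 34 - 5 = 29
LF(A1) = LS(M) - sum(successors on chain A) = 29 - 10 = 19
LS = LF - duration = 19 - 2 = 17
Total float = LS - ES = 17 - 0 = 17

17


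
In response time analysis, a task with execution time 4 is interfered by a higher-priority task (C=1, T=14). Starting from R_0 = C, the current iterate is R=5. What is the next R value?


R_next = C + ceil(R_prev / T_hp) * C_hp
ceil(5 / 14) = ceil(0.3571) = 1
Interference = 1 * 1 = 1
R_next = 4 + 1 = 5
R_next = R_prev, so the iteration has converged (response time = 5).

5


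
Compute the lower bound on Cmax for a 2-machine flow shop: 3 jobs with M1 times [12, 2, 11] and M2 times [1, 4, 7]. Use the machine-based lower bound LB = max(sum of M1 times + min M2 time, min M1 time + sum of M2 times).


LB1 = sum(M1 times) + min(M2 times) = 25 + 1 = 26
LB2 = min(M1 times) + sum(M2 times) = 2 + 12 = 14
Lower bound = max(LB1, LB2) = max(26, 14) = 26

26


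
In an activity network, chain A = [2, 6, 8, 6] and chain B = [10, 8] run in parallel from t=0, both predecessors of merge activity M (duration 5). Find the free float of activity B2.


ES(B2) = sum of predecessors on chain B = 10
EF(B2) = ES + duration = 10 + 8 = 18
Successor of B2 is M. ES(M) = max(sum(A), sum(B)) = max(22, 18) = 22
Free float = ES(successor) - EF(current) = 22 - 18 = 4

4


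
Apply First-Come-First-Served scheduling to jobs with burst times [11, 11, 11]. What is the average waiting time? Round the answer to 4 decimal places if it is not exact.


FCFS order (as given): [11, 11, 11]
Waiting times:
  Job 1: wait = 0
  Job 2: wait = 11
  Job 3: wait = 22
Sum of waiting times = 33
Average waiting time = 33/3 = 11.0

11.0


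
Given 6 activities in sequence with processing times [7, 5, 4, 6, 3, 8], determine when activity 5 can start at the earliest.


Activity 5 starts after activities 1 through 4 complete.
Predecessor durations: [7, 5, 4, 6]
ES = 7 + 5 + 4 + 6 = 22

22


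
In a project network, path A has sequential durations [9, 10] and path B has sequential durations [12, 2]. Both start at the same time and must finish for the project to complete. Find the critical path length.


Path A total = 9 + 10 = 19
Path B total = 12 + 2 = 14
Critical path = longest path = max(19, 14) = 19

19


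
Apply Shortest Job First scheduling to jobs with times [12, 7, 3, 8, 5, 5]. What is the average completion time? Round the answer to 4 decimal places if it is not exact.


SJF order (ascending): [3, 5, 5, 7, 8, 12]
Completion times:
  Job 1: burst=3, C=3
  Job 2: burst=5, C=8
  Job 3: burst=5, C=13
  Job 4: burst=7, C=20
  Job 5: burst=8, C=28
  Job 6: burst=12, C=40
Average completion = 112/6 = 18.6667

18.6667


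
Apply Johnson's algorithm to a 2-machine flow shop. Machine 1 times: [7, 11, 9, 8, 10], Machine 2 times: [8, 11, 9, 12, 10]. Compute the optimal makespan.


Apply Johnson's rule:
  Group 1 (a <= b): [(1, 7, 8), (4, 8, 12), (3, 9, 9), (5, 10, 10), (2, 11, 11)]
  Group 2 (a > b): []
Optimal job order: [1, 4, 3, 5, 2]
Schedule:
  Job 1: M1 done at 7, M2 done at 15
  Job 4: M1 done at 15, M2 done at 27
  Job 3: M1 done at 24, M2 done at 36
  Job 5: M1 done at 34, M2 done at 46
  Job 2: M1 done at 45, M2 done at 57
Makespan = 57

57


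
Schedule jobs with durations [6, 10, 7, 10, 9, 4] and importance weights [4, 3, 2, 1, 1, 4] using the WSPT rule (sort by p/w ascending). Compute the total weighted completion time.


Compute p/w ratios and sort ascending (WSPT): [(4, 4), (6, 4), (10, 3), (7, 2), (9, 1), (10, 1)]
Compute weighted completion times:
  Job (p=4,w=4): C=4, w*C=4*4=16
  Job (p=6,w=4): C=10, w*C=4*10=40
  Job (p=10,w=3): C=20, w*C=3*20=60
  Job (p=7,w=2): C=27, w*C=2*27=54
  Job (p=9,w=1): C=36, w*C=1*36=36
  Job (p=10,w=1): C=46, w*C=1*46=46
Total weighted completion time = 252

252


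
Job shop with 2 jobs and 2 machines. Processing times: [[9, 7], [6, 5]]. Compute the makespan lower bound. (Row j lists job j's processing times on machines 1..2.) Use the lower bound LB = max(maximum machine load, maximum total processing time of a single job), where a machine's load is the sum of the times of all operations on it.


Machine loads:
  Machine 1: 9 + 6 = 15
  Machine 2: 7 + 5 = 12
Max machine load = 15
Job totals:
  Job 1: 16
  Job 2: 11
Max job total = 16
Lower bound = max(15, 16) = 16

16


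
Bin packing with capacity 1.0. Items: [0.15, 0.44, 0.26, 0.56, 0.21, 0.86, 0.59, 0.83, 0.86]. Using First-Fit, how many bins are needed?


Place items sequentially using First-Fit:
  Item 0.15 -> new Bin 1
  Item 0.44 -> Bin 1 (now 0.59)
  Item 0.26 -> Bin 1 (now 0.85)
  Item 0.56 -> new Bin 2
  Item 0.21 -> Bin 2 (now 0.77)
  Item 0.86 -> new Bin 3
  Item 0.59 -> new Bin 4
  Item 0.83 -> new Bin 5
  Item 0.86 -> new Bin 6
Total bins used = 6

6


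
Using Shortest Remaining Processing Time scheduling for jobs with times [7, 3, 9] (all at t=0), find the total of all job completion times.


Since all jobs arrive at t=0, SRPT equals SPT ordering.
SPT order: [3, 7, 9]
Completion times:
  Job 1: p=3, C=3
  Job 2: p=7, C=10
  Job 3: p=9, C=19
Total completion time = 3 + 10 + 19 = 32

32


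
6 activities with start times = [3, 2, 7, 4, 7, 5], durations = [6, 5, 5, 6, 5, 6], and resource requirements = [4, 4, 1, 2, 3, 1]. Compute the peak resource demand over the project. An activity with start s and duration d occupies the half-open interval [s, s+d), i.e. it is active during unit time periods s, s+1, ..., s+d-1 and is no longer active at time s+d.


Each activity i is active on [start_i, start_i + duration_i).
Compute total resource usage per time slot:
  t=0: active resources = [], total = 0
  t=1: active resources = [], total = 0
  t=2: active resources = [4], total = 4
  t=3: active resources = [4, 4], total = 8
  t=4: active resources = [4, 4, 2], total = 10
  t=5: active resources = [4, 4, 2, 1], total = 11
  t=6: active resources = [4, 4, 2, 1], total = 11
  t=7: active resources = [4, 1, 2, 3, 1], total = 11
  t=8: active resources = [4, 1, 2, 3, 1], total = 11
  t=9: active resources = [1, 2, 3, 1], total = 7
  t=10: active resources = [1, 3, 1], total = 5
  t=11: active resources = [1, 3], total = 4
Peak resource demand = 11

11


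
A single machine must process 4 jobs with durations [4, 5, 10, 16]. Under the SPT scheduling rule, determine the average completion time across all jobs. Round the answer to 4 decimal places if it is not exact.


Sort jobs by processing time (SPT order): [4, 5, 10, 16]
Compute completion times sequentially:
  Job 1: processing = 4, completes at 4
  Job 2: processing = 5, completes at 9
  Job 3: processing = 10, completes at 19
  Job 4: processing = 16, completes at 35
Sum of completion times = 67
Average completion time = 67/4 = 16.75

16.75


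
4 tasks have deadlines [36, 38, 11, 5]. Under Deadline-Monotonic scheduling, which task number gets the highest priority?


Sort tasks by relative deadline (ascending):
  Task 4: deadline = 5
  Task 3: deadline = 11
  Task 1: deadline = 36
  Task 2: deadline = 38
Priority order (highest first): [4, 3, 1, 2]
Highest priority task = 4

4


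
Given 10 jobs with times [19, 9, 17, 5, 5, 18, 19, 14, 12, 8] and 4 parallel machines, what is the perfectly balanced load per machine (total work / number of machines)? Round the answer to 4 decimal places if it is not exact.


Total processing time = 19 + 9 + 17 + 5 + 5 + 18 + 19 + 14 + 12 + 8 = 126
Number of machines = 4
Ideal balanced load = 126 / 4 = 31.5

31.5


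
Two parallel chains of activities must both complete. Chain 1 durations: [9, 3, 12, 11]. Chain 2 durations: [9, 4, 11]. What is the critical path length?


Path A total = 9 + 3 + 12 + 11 = 35
Path B total = 9 + 4 + 11 = 24
Critical path = longest path = max(35, 24) = 35

35


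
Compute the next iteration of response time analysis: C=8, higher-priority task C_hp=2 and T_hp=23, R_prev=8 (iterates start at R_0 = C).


R_next = C + ceil(R_prev / T_hp) * C_hp
ceil(8 / 23) = ceil(0.3478) = 1
Interference = 1 * 2 = 2
R_next = 8 + 2 = 10

10


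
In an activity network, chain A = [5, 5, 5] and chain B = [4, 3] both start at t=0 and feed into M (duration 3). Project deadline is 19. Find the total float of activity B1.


Forward pass: ES(B1) = sum of predecessors on chain B = 0
EF = ES + duration = 0 + 4 = 4
Backward pass: LF(M) = deadline = 19; LS(M) = 19 - 3 = 16
LF(B1) = LS(M) - sum(successors on chain B) = 16 - 3 = 13
LS = LF - duration = 13 - 4 = 9
Total float = LS - ES = 9 - 0 = 9

9


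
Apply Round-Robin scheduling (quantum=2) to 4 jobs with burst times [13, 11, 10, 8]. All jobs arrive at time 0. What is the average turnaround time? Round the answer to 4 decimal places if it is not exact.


Time quantum = 2
Execution trace:
  J1 runs 2 units, time = 2
  J2 runs 2 units, time = 4
  J3 runs 2 units, time = 6
  J4 runs 2 units, time = 8
  J1 runs 2 units, time = 10
  J2 runs 2 units, time = 12
  J3 runs 2 units, time = 14
  J4 runs 2 units, time = 16
  J1 runs 2 units, time = 18
  J2 runs 2 units, time = 20
  J3 runs 2 units, time = 22
  J4 runs 2 units, time = 24
  J1 runs 2 units, time = 26
  J2 runs 2 units, time = 28
  J3 runs 2 units, time = 30
  J4 runs 2 units, time = 32
  J1 runs 2 units, time = 34
  J2 runs 2 units, time = 36
  J3 runs 2 units, time = 38
  J1 runs 2 units, time = 40
  J2 runs 1 units, time = 41
  J1 runs 1 units, time = 42
Finish times: [42, 41, 38, 32]
Average turnaround = 153/4 = 38.25

38.25


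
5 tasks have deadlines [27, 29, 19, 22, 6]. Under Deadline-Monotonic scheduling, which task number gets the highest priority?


Sort tasks by relative deadline (ascending):
  Task 5: deadline = 6
  Task 3: deadline = 19
  Task 4: deadline = 22
  Task 1: deadline = 27
  Task 2: deadline = 29
Priority order (highest first): [5, 3, 4, 1, 2]
Highest priority task = 5

5


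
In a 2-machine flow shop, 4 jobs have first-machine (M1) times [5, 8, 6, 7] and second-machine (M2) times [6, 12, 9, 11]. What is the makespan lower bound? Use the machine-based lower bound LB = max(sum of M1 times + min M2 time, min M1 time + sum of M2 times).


LB1 = sum(M1 times) + min(M2 times) = 26 + 6 = 32
LB2 = min(M1 times) + sum(M2 times) = 5 + 38 = 43
Lower bound = max(LB1, LB2) = max(32, 43) = 43

43


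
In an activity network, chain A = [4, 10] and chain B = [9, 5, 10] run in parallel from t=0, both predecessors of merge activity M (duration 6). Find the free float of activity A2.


ES(A2) = sum of predecessors on chain A = 4
EF(A2) = ES + duration = 4 + 10 = 14
Successor of A2 is M. ES(M) = max(sum(A), sum(B)) = max(14, 24) = 24
Free float = ES(successor) - EF(current) = 24 - 14 = 10

10


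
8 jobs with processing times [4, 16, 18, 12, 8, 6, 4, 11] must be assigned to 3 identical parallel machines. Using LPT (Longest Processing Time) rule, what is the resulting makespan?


Sort jobs in decreasing order (LPT): [18, 16, 12, 11, 8, 6, 4, 4]
Assign each job to the least loaded machine:
  Machine 1: jobs [18, 6, 4], load = 28
  Machine 2: jobs [16, 8], load = 24
  Machine 3: jobs [12, 11, 4], load = 27
Makespan = max load = 28

28


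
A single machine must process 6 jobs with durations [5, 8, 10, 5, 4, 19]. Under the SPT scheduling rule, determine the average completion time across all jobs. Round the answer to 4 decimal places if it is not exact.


Sort jobs by processing time (SPT order): [4, 5, 5, 8, 10, 19]
Compute completion times sequentially:
  Job 1: processing = 4, completes at 4
  Job 2: processing = 5, completes at 9
  Job 3: processing = 5, completes at 14
  Job 4: processing = 8, completes at 22
  Job 5: processing = 10, completes at 32
  Job 6: processing = 19, completes at 51
Sum of completion times = 132
Average completion time = 132/6 = 22.0

22.0


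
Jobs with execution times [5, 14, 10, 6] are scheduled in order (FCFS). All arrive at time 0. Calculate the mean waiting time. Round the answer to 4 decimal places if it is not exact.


FCFS order (as given): [5, 14, 10, 6]
Waiting times:
  Job 1: wait = 0
  Job 2: wait = 5
  Job 3: wait = 19
  Job 4: wait = 29
Sum of waiting times = 53
Average waiting time = 53/4 = 13.25

13.25


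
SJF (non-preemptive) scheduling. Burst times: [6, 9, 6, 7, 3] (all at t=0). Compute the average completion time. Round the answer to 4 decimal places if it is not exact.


SJF order (ascending): [3, 6, 6, 7, 9]
Completion times:
  Job 1: burst=3, C=3
  Job 2: burst=6, C=9
  Job 3: burst=6, C=15
  Job 4: burst=7, C=22
  Job 5: burst=9, C=31
Average completion = 80/5 = 16.0

16.0


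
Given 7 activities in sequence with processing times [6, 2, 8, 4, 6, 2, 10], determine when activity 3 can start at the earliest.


Activity 3 starts after activities 1 through 2 complete.
Predecessor durations: [6, 2]
ES = 6 + 2 = 8

8


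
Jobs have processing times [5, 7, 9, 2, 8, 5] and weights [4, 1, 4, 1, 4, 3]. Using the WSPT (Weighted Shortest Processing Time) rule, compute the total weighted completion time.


Compute p/w ratios and sort ascending (WSPT): [(5, 4), (5, 3), (2, 1), (8, 4), (9, 4), (7, 1)]
Compute weighted completion times:
  Job (p=5,w=4): C=5, w*C=4*5=20
  Job (p=5,w=3): C=10, w*C=3*10=30
  Job (p=2,w=1): C=12, w*C=1*12=12
  Job (p=8,w=4): C=20, w*C=4*20=80
  Job (p=9,w=4): C=29, w*C=4*29=116
  Job (p=7,w=1): C=36, w*C=1*36=36
Total weighted completion time = 294

294


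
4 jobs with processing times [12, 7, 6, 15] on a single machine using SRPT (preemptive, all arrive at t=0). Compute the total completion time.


Since all jobs arrive at t=0, SRPT equals SPT ordering.
SPT order: [6, 7, 12, 15]
Completion times:
  Job 1: p=6, C=6
  Job 2: p=7, C=13
  Job 3: p=12, C=25
  Job 4: p=15, C=40
Total completion time = 6 + 13 + 25 + 40 = 84

84


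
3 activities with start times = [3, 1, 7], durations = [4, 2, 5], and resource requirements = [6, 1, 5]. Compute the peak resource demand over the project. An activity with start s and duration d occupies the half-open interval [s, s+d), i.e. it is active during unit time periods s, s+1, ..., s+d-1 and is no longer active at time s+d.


Each activity i is active on [start_i, start_i + duration_i).
Compute total resource usage per time slot:
  t=0: active resources = [], total = 0
  t=1: active resources = [1], total = 1
  t=2: active resources = [1], total = 1
  t=3: active resources = [6], total = 6
  t=4: active resources = [6], total = 6
  t=5: active resources = [6], total = 6
  t=6: active resources = [6], total = 6
  t=7: active resources = [5], total = 5
  t=8: active resources = [5], total = 5
  t=9: active resources = [5], total = 5
  t=10: active resources = [5], total = 5
  t=11: active resources = [5], total = 5
Peak resource demand = 6

6


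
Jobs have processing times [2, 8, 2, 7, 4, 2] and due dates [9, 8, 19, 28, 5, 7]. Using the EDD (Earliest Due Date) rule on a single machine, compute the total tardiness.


Sort by due date (EDD order): [(4, 5), (2, 7), (8, 8), (2, 9), (2, 19), (7, 28)]
Compute completion times and tardiness:
  Job 1: p=4, d=5, C=4, tardiness=max(0,4-5)=0
  Job 2: p=2, d=7, C=6, tardiness=max(0,6-7)=0
  Job 3: p=8, d=8, C=14, tardiness=max(0,14-8)=6
  Job 4: p=2, d=9, C=16, tardiness=max(0,16-9)=7
  Job 5: p=2, d=19, C=18, tardiness=max(0,18-19)=0
  Job 6: p=7, d=28, C=25, tardiness=max(0,25-28)=0
Total tardiness = 13

13


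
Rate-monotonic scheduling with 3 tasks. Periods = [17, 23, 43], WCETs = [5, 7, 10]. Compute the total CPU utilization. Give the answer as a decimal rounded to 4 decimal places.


Compute individual utilizations (exact fractions):
  Task 1: C/T = 5/17 (approx. 0.2941)
  Task 2: C/T = 7/23 (approx. 0.3043)
  Task 3: C/T = 10/43 (approx. 0.2326)
Total utilization U = 5/17 + 7/23 + 10/43 = 13972/16813
Rounded to 4 decimal places: U = 0.8310
RM (Liu & Layland) bound for 3 tasks = 0.779763; compare with U = 13972/16813 (approx. 0.831024)
bound < U <= 1, so the RM sufficient condition is not met (inconclusive; an exact test such as response-time analysis is needed).

0.8310


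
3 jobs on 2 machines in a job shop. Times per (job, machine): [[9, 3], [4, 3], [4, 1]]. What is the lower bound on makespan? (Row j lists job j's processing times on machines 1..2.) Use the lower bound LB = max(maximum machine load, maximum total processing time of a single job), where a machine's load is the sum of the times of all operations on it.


Machine loads:
  Machine 1: 9 + 4 + 4 = 17
  Machine 2: 3 + 3 + 1 = 7
Max machine load = 17
Job totals:
  Job 1: 12
  Job 2: 7
  Job 3: 5
Max job total = 12
Lower bound = max(17, 12) = 17

17


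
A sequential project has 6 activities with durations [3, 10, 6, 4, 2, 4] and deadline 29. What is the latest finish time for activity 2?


LF(activity 2) = deadline - sum of successor durations
Successors: activities 3 through 6 with durations [6, 4, 2, 4]
Sum of successor durations = 16
LF = 29 - 16 = 13

13


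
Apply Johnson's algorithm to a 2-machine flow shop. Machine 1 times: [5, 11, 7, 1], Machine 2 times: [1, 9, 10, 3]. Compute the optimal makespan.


Apply Johnson's rule:
  Group 1 (a <= b): [(4, 1, 3), (3, 7, 10)]
  Group 2 (a > b): [(2, 11, 9), (1, 5, 1)]
Optimal job order: [4, 3, 2, 1]
Schedule:
  Job 4: M1 done at 1, M2 done at 4
  Job 3: M1 done at 8, M2 done at 18
  Job 2: M1 done at 19, M2 done at 28
  Job 1: M1 done at 24, M2 done at 29
Makespan = 29

29


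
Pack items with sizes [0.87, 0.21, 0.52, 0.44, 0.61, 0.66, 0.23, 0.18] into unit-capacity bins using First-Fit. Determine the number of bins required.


Place items sequentially using First-Fit:
  Item 0.87 -> new Bin 1
  Item 0.21 -> new Bin 2
  Item 0.52 -> Bin 2 (now 0.73)
  Item 0.44 -> new Bin 3
  Item 0.61 -> new Bin 4
  Item 0.66 -> new Bin 5
  Item 0.23 -> Bin 2 (now 0.96)
  Item 0.18 -> Bin 3 (now 0.62)
Total bins used = 5

5


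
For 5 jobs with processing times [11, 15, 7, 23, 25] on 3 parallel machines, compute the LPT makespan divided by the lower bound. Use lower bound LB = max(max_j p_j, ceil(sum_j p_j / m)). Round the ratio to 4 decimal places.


LPT order: [25, 23, 15, 11, 7]
Machine loads after assignment: [25, 30, 26]
LPT makespan = 30
Lower bound = max(max_job, ceil(total/3)) = max(25, 27) = 27
Ratio = 30 / 27 = 1.1111

1.1111


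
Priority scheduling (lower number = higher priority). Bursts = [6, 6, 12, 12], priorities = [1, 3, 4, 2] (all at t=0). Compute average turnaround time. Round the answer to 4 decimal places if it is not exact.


Sort by priority (ascending = highest first):
Order: [(1, 6), (2, 12), (3, 6), (4, 12)]
Completion times:
  Priority 1, burst=6, C=6
  Priority 2, burst=12, C=18
  Priority 3, burst=6, C=24
  Priority 4, burst=12, C=36
Average turnaround = 84/4 = 21.0

21.0


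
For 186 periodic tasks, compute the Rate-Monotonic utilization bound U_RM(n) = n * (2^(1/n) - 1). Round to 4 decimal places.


Compute 2^(1/186) = 1.0037335501
Subtract 1: 1.0037335501 - 1 = 0.0037335501
Multiply by n: 186 * 0.0037335501 = 0.6944403186
Round to 4 dp: 0.6944

0.6944


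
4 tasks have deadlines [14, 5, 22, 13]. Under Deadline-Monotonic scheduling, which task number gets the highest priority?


Sort tasks by relative deadline (ascending):
  Task 2: deadline = 5
  Task 4: deadline = 13
  Task 1: deadline = 14
  Task 3: deadline = 22
Priority order (highest first): [2, 4, 1, 3]
Highest priority task = 2

2


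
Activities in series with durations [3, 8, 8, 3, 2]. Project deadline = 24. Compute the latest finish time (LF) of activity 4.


LF(activity 4) = deadline - sum of successor durations
Successors: activities 5 through 5 with durations [2]
Sum of successor durations = 2
LF = 24 - 2 = 22

22


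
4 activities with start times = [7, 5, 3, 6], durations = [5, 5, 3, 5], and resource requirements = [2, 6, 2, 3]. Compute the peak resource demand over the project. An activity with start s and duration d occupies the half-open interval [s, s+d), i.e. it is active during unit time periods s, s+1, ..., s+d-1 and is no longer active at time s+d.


Each activity i is active on [start_i, start_i + duration_i).
Compute total resource usage per time slot:
  t=0: active resources = [], total = 0
  t=1: active resources = [], total = 0
  t=2: active resources = [], total = 0
  t=3: active resources = [2], total = 2
  t=4: active resources = [2], total = 2
  t=5: active resources = [6, 2], total = 8
  t=6: active resources = [6, 3], total = 9
  t=7: active resources = [2, 6, 3], total = 11
  t=8: active resources = [2, 6, 3], total = 11
  t=9: active resources = [2, 6, 3], total = 11
  t=10: active resources = [2, 3], total = 5
  t=11: active resources = [2], total = 2
Peak resource demand = 11

11


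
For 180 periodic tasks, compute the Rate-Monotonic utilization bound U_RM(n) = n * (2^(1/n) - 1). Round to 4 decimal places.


Compute 2^(1/180) = 1.0038582416
Subtract 1: 1.0038582416 - 1 = 0.0038582416
Multiply by n: 180 * 0.0038582416 = 0.6944834880
Round to 4 dp: 0.6945

0.6945


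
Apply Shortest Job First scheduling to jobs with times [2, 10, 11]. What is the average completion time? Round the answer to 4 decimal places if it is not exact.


SJF order (ascending): [2, 10, 11]
Completion times:
  Job 1: burst=2, C=2
  Job 2: burst=10, C=12
  Job 3: burst=11, C=23
Average completion = 37/3 = 12.3333

12.3333


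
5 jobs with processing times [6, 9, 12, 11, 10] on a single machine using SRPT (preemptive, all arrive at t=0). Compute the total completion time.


Since all jobs arrive at t=0, SRPT equals SPT ordering.
SPT order: [6, 9, 10, 11, 12]
Completion times:
  Job 1: p=6, C=6
  Job 2: p=9, C=15
  Job 3: p=10, C=25
  Job 4: p=11, C=36
  Job 5: p=12, C=48
Total completion time = 6 + 15 + 25 + 36 + 48 = 130

130


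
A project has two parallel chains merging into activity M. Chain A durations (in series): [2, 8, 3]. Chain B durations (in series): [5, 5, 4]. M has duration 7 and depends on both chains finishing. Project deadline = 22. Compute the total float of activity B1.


Forward pass: ES(B1) = sum of predecessors on chain B = 0
EF = ES + duration = 0 + 5 = 5
Backward pass: LF(M) = deadline = 22; LS(M) = 22 - 7 = 15
LF(B1) = LS(M) - sum(successors on chain B) = 15 - 9 = 6
LS = LF - duration = 6 - 5 = 1
Total float = LS - ES = 1 - 0 = 1

1


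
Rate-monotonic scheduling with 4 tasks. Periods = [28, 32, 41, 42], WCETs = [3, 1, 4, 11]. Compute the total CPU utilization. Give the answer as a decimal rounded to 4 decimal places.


Compute individual utilizations (exact fractions):
  Task 1: C/T = 3/28 (approx. 0.1071)
  Task 2: C/T = 1/32 (approx. 0.0313)
  Task 3: C/T = 4/41 (approx. 0.0976)
  Task 4: C/T = 11/42 (approx. 0.2619)
Total utilization U = 3/28 + 1/32 + 4/41 + 11/42 = 13717/27552
Rounded to 4 decimal places: U = 0.4979
RM (Liu & Layland) bound for 4 tasks = 0.756828; compare with U = 13717/27552 (approx. 0.497859)
U <= bound, so schedulable by RM sufficient condition.

0.4979


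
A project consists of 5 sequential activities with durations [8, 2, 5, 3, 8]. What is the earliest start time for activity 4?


Activity 4 starts after activities 1 through 3 complete.
Predecessor durations: [8, 2, 5]
ES = 8 + 2 + 5 = 15

15


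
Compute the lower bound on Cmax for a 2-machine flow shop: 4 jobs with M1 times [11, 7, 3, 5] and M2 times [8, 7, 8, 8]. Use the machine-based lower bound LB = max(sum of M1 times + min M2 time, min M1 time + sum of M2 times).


LB1 = sum(M1 times) + min(M2 times) = 26 + 7 = 33
LB2 = min(M1 times) + sum(M2 times) = 3 + 31 = 34
Lower bound = max(LB1, LB2) = max(33, 34) = 34

34


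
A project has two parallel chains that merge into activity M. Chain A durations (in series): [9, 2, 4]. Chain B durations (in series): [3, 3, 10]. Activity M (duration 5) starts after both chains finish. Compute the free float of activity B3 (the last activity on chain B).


ES(B3) = sum of predecessors on chain B = 6
EF(B3) = ES + duration = 6 + 10 = 16
Successor of B3 is M. ES(M) = max(sum(A), sum(B)) = max(15, 16) = 16
Free float = ES(successor) - EF(current) = 16 - 16 = 0

0


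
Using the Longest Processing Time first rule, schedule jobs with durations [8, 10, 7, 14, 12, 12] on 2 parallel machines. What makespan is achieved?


Sort jobs in decreasing order (LPT): [14, 12, 12, 10, 8, 7]
Assign each job to the least loaded machine:
  Machine 1: jobs [14, 10, 8], load = 32
  Machine 2: jobs [12, 12, 7], load = 31
Makespan = max load = 32

32


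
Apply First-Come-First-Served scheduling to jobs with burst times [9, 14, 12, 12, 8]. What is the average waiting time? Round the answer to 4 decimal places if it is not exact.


FCFS order (as given): [9, 14, 12, 12, 8]
Waiting times:
  Job 1: wait = 0
  Job 2: wait = 9
  Job 3: wait = 23
  Job 4: wait = 35
  Job 5: wait = 47
Sum of waiting times = 114
Average waiting time = 114/5 = 22.8

22.8


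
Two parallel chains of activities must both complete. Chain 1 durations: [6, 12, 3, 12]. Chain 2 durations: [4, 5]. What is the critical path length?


Path A total = 6 + 12 + 3 + 12 = 33
Path B total = 4 + 5 = 9
Critical path = longest path = max(33, 9) = 33

33


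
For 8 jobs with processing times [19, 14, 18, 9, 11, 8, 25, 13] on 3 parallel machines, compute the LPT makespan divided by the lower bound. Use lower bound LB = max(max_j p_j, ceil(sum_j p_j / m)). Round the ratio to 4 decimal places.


LPT order: [25, 19, 18, 14, 13, 11, 9, 8]
Machine loads after assignment: [36, 41, 40]
LPT makespan = 41
Lower bound = max(max_job, ceil(total/3)) = max(25, 39) = 39
Ratio = 41 / 39 = 1.0513

1.0513


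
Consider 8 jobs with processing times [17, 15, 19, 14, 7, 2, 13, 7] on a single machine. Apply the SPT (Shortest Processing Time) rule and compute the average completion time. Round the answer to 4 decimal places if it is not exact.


Sort jobs by processing time (SPT order): [2, 7, 7, 13, 14, 15, 17, 19]
Compute completion times sequentially:
  Job 1: processing = 2, completes at 2
  Job 2: processing = 7, completes at 9
  Job 3: processing = 7, completes at 16
  Job 4: processing = 13, completes at 29
  Job 5: processing = 14, completes at 43
  Job 6: processing = 15, completes at 58
  Job 7: processing = 17, completes at 75
  Job 8: processing = 19, completes at 94
Sum of completion times = 326
Average completion time = 326/8 = 40.75

40.75


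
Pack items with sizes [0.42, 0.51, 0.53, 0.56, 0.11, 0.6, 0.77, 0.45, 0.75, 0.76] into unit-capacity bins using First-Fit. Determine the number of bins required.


Place items sequentially using First-Fit:
  Item 0.42 -> new Bin 1
  Item 0.51 -> Bin 1 (now 0.93)
  Item 0.53 -> new Bin 2
  Item 0.56 -> new Bin 3
  Item 0.11 -> Bin 2 (now 0.64)
  Item 0.6 -> new Bin 4
  Item 0.77 -> new Bin 5
  Item 0.45 -> new Bin 6
  Item 0.75 -> new Bin 7
  Item 0.76 -> new Bin 8
Total bins used = 8

8


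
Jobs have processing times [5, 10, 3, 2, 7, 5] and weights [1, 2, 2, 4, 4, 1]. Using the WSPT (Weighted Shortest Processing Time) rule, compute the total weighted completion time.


Compute p/w ratios and sort ascending (WSPT): [(2, 4), (3, 2), (7, 4), (5, 1), (10, 2), (5, 1)]
Compute weighted completion times:
  Job (p=2,w=4): C=2, w*C=4*2=8
  Job (p=3,w=2): C=5, w*C=2*5=10
  Job (p=7,w=4): C=12, w*C=4*12=48
  Job (p=5,w=1): C=17, w*C=1*17=17
  Job (p=10,w=2): C=27, w*C=2*27=54
  Job (p=5,w=1): C=32, w*C=1*32=32
Total weighted completion time = 169

169


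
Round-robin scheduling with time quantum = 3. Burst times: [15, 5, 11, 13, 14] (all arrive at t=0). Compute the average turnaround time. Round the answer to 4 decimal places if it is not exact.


Time quantum = 3
Execution trace:
  J1 runs 3 units, time = 3
  J2 runs 3 units, time = 6
  J3 runs 3 units, time = 9
  J4 runs 3 units, time = 12
  J5 runs 3 units, time = 15
  J1 runs 3 units, time = 18
  J2 runs 2 units, time = 20
  J3 runs 3 units, time = 23
  J4 runs 3 units, time = 26
  J5 runs 3 units, time = 29
  J1 runs 3 units, time = 32
  J3 runs 3 units, time = 35
  J4 runs 3 units, time = 38
  J5 runs 3 units, time = 41
  J1 runs 3 units, time = 44
  J3 runs 2 units, time = 46
  J4 runs 3 units, time = 49
  J5 runs 3 units, time = 52
  J1 runs 3 units, time = 55
  J4 runs 1 units, time = 56
  J5 runs 2 units, time = 58
Finish times: [55, 20, 46, 56, 58]
Average turnaround = 235/5 = 47.0

47.0


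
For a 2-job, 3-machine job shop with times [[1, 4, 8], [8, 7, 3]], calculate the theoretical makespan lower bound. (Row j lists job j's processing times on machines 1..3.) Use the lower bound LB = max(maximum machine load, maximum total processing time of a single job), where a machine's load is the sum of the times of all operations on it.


Machine loads:
  Machine 1: 1 + 8 = 9
  Machine 2: 4 + 7 = 11
  Machine 3: 8 + 3 = 11
Max machine load = 11
Job totals:
  Job 1: 13
  Job 2: 18
Max job total = 18
Lower bound = max(11, 18) = 18

18


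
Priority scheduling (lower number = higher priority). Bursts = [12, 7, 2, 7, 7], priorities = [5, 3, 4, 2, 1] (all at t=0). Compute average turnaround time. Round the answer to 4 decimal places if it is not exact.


Sort by priority (ascending = highest first):
Order: [(1, 7), (2, 7), (3, 7), (4, 2), (5, 12)]
Completion times:
  Priority 1, burst=7, C=7
  Priority 2, burst=7, C=14
  Priority 3, burst=7, C=21
  Priority 4, burst=2, C=23
  Priority 5, burst=12, C=35
Average turnaround = 100/5 = 20.0

20.0


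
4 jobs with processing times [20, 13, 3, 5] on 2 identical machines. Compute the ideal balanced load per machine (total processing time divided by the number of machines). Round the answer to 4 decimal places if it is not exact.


Total processing time = 20 + 13 + 3 + 5 = 41
Number of machines = 2
Ideal balanced load = 41 / 2 = 20.5

20.5


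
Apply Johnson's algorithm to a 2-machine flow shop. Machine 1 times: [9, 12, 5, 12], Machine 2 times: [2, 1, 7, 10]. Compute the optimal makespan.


Apply Johnson's rule:
  Group 1 (a <= b): [(3, 5, 7)]
  Group 2 (a > b): [(4, 12, 10), (1, 9, 2), (2, 12, 1)]
Optimal job order: [3, 4, 1, 2]
Schedule:
  Job 3: M1 done at 5, M2 done at 12
  Job 4: M1 done at 17, M2 done at 27
  Job 1: M1 done at 26, M2 done at 29
  Job 2: M1 done at 38, M2 done at 39
Makespan = 39

39


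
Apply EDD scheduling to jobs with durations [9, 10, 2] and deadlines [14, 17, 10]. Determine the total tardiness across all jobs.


Sort by due date (EDD order): [(2, 10), (9, 14), (10, 17)]
Compute completion times and tardiness:
  Job 1: p=2, d=10, C=2, tardiness=max(0,2-10)=0
  Job 2: p=9, d=14, C=11, tardiness=max(0,11-14)=0
  Job 3: p=10, d=17, C=21, tardiness=max(0,21-17)=4
Total tardiness = 4

4


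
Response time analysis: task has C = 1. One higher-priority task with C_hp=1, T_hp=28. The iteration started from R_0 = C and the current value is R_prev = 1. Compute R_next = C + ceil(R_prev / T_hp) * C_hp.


R_next = C + ceil(R_prev / T_hp) * C_hp
ceil(1 / 28) = ceil(0.0357) = 1
Interference = 1 * 1 = 1
R_next = 1 + 1 = 2

2


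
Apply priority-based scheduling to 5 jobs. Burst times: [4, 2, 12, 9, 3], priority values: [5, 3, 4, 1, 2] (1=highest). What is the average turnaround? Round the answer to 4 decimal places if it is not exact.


Sort by priority (ascending = highest first):
Order: [(1, 9), (2, 3), (3, 2), (4, 12), (5, 4)]
Completion times:
  Priority 1, burst=9, C=9
  Priority 2, burst=3, C=12
  Priority 3, burst=2, C=14
  Priority 4, burst=12, C=26
  Priority 5, burst=4, C=30
Average turnaround = 91/5 = 18.2

18.2


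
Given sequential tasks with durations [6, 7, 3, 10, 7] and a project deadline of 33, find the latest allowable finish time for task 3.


LF(activity 3) = deadline - sum of successor durations
Successors: activities 4 through 5 with durations [10, 7]
Sum of successor durations = 17
LF = 33 - 17 = 16

16


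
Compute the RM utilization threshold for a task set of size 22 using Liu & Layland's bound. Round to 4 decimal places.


Compute 2^(1/22) = 1.0320082797
Subtract 1: 1.0320082797 - 1 = 0.0320082797
Multiply by n: 22 * 0.0320082797 = 0.7041821534
Round to 4 dp: 0.7042

0.7042


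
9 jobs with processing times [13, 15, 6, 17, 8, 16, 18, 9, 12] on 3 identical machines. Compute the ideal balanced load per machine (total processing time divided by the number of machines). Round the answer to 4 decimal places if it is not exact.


Total processing time = 13 + 15 + 6 + 17 + 8 + 16 + 18 + 9 + 12 = 114
Number of machines = 3
Ideal balanced load = 114 / 3 = 38.0

38.0


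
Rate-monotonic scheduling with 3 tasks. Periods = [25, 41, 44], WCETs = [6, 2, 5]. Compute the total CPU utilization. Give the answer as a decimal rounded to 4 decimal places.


Compute individual utilizations (exact fractions):
  Task 1: C/T = 6/25 (approx. 0.24)
  Task 2: C/T = 2/41 (approx. 0.0488)
  Task 3: C/T = 5/44 (approx. 0.1136)
Total utilization U = 6/25 + 2/41 + 5/44 = 18149/45100
Rounded to 4 decimal places: U = 0.4024
RM (Liu & Layland) bound for 3 tasks = 0.779763; compare with U = 18149/45100 (approx. 0.402417)
U <= bound, so schedulable by RM sufficient condition.

0.4024


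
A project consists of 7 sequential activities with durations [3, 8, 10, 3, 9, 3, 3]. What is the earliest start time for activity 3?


Activity 3 starts after activities 1 through 2 complete.
Predecessor durations: [3, 8]
ES = 3 + 8 = 11

11


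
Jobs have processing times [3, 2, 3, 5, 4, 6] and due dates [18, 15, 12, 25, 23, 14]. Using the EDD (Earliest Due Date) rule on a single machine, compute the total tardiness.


Sort by due date (EDD order): [(3, 12), (6, 14), (2, 15), (3, 18), (4, 23), (5, 25)]
Compute completion times and tardiness:
  Job 1: p=3, d=12, C=3, tardiness=max(0,3-12)=0
  Job 2: p=6, d=14, C=9, tardiness=max(0,9-14)=0
  Job 3: p=2, d=15, C=11, tardiness=max(0,11-15)=0
  Job 4: p=3, d=18, C=14, tardiness=max(0,14-18)=0
  Job 5: p=4, d=23, C=18, tardiness=max(0,18-23)=0
  Job 6: p=5, d=25, C=23, tardiness=max(0,23-25)=0
Total tardiness = 0

0


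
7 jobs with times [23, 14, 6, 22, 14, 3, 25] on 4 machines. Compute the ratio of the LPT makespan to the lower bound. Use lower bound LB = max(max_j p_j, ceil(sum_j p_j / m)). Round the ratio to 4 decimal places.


LPT order: [25, 23, 22, 14, 14, 6, 3]
Machine loads after assignment: [25, 26, 28, 28]
LPT makespan = 28
Lower bound = max(max_job, ceil(total/4)) = max(25, 27) = 27
Ratio = 28 / 27 = 1.037

1.037


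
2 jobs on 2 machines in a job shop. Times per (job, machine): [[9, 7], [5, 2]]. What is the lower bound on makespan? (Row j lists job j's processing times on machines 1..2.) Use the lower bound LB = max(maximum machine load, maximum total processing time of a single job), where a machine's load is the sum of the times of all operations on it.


Machine loads:
  Machine 1: 9 + 5 = 14
  Machine 2: 7 + 2 = 9
Max machine load = 14
Job totals:
  Job 1: 16
  Job 2: 7
Max job total = 16
Lower bound = max(14, 16) = 16

16


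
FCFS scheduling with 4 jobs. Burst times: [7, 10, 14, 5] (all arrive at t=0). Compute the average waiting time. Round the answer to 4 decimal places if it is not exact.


FCFS order (as given): [7, 10, 14, 5]
Waiting times:
  Job 1: wait = 0
  Job 2: wait = 7
  Job 3: wait = 17
  Job 4: wait = 31
Sum of waiting times = 55
Average waiting time = 55/4 = 13.75

13.75


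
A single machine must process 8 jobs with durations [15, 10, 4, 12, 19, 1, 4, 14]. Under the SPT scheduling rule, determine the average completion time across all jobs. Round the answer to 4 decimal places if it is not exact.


Sort jobs by processing time (SPT order): [1, 4, 4, 10, 12, 14, 15, 19]
Compute completion times sequentially:
  Job 1: processing = 1, completes at 1
  Job 2: processing = 4, completes at 5
  Job 3: processing = 4, completes at 9
  Job 4: processing = 10, completes at 19
  Job 5: processing = 12, completes at 31
  Job 6: processing = 14, completes at 45
  Job 7: processing = 15, completes at 60
  Job 8: processing = 19, completes at 79
Sum of completion times = 249
Average completion time = 249/8 = 31.125

31.125
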